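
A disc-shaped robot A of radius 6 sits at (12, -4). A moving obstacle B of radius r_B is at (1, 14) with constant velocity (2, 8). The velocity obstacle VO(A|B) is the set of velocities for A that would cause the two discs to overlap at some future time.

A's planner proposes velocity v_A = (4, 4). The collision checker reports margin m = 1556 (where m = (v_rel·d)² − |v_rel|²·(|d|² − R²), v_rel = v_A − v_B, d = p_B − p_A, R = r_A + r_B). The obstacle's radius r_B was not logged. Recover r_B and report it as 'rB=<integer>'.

m = 1556
d = (-11, 18);  v_rel = (2, -4),  |v_rel|² = 20
v_rel×d = (2)·(18) − (-4)·(-11) = -8
since m = R²·20 − (-8)²:  R² = (64 + 1556) / 20 = 81
R = √81 = 9  ⇒  r_B = 9 − 6 = 3

rB=3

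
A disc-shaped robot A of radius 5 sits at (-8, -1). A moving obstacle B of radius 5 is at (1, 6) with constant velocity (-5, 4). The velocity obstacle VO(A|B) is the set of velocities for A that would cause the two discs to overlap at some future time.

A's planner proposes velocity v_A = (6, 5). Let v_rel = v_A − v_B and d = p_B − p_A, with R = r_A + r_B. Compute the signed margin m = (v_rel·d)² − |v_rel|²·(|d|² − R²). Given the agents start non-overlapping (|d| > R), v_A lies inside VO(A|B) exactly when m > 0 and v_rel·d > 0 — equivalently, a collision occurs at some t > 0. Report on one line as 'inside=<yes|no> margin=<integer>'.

d = (9, 7),  |d|² = 130;  R = 5+5 = 10,  c = 130−10² = 30
v_rel = (11, 1),  |v_rel|² = 122;  v_rel·d = (11)·(9) + (1)·(7) = 106
122·t² − 212·t + 30 = 0  ⇒  m = 106² − 122·30 = 7576
m = 7576 > 0,  v_rel·d = 106 > 0  ⇒  inside

inside=yes margin=7576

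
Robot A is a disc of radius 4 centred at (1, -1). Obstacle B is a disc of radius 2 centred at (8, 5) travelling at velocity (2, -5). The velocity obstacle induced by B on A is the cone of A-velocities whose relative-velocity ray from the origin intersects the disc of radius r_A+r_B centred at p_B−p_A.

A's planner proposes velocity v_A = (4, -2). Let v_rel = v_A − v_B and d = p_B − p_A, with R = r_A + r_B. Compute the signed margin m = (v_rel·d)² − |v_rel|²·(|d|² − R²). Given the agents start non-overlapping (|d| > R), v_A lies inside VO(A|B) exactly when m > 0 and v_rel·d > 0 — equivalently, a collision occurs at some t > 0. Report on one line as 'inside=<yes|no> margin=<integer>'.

d = (7, 6),  |d|² = 85;  R = 4+2 = 6,  c = 85−6² = 49
v_rel = (2, 3),  |v_rel|² = 13;  v_rel·d = (2)·(7) + (3)·(6) = 32
13·t² − 64·t + 49 = 0  ⇒  m = 32² − 13·49 = 387
m = 387 > 0,  v_rel·d = 32 > 0  ⇒  inside

inside=yes margin=387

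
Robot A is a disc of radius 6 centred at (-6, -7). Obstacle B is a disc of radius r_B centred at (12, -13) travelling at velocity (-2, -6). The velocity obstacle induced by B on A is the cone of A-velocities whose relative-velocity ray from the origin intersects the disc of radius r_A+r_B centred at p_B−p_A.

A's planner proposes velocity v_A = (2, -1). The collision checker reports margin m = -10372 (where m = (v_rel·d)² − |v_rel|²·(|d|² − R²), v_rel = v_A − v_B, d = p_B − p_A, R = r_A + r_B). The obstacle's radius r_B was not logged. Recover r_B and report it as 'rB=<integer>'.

m = -10372
d = (18, -6);  v_rel = (4, 5),  |v_rel|² = 41
v_rel×d = (4)·(-6) − (5)·(18) = -114
since m = R²·41 − (-114)²:  R² = (12996 + -10372) / 41 = 64
R = √64 = 8  ⇒  r_B = 8 − 6 = 2

rB=2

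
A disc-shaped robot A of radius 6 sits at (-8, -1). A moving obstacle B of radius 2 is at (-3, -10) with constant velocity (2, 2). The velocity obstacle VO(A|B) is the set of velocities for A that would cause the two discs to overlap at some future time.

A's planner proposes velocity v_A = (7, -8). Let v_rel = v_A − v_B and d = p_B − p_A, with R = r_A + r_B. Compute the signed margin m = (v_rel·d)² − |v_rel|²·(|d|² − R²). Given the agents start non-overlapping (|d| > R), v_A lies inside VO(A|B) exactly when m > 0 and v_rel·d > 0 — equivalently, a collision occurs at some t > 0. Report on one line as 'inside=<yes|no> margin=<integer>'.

d = (5, -9),  |d|² = 106;  R = 6+2 = 8,  c = 106−8² = 42
v_rel = (5, -10),  |v_rel|² = 125;  v_rel·d = (5)·(5) + (-10)·(-9) = 115
125·t² − 230·t + 42 = 0  ⇒  m = 115² − 125·42 = 7975
m = 7975 > 0,  v_rel·d = 115 > 0  ⇒  inside

inside=yes margin=7975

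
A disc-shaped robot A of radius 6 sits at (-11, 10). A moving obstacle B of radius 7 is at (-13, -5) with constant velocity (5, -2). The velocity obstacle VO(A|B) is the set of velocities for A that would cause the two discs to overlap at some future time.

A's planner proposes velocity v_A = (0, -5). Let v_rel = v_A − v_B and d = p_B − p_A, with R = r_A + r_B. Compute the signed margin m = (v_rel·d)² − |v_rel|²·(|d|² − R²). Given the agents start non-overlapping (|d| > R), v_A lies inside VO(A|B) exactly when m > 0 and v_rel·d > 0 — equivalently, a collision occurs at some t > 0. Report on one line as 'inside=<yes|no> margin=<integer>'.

d = (-2, -15),  |d|² = 229;  R = 6+7 = 13,  c = 229−13² = 60
v_rel = (-5, -3),  |v_rel|² = 34;  v_rel·d = (-5)·(-2) + (-3)·(-15) = 55
34·t² − 110·t + 60 = 0  ⇒  m = 55² − 34·60 = 985
m = 985 > 0,  v_rel·d = 55 > 0  ⇒  inside

inside=yes margin=985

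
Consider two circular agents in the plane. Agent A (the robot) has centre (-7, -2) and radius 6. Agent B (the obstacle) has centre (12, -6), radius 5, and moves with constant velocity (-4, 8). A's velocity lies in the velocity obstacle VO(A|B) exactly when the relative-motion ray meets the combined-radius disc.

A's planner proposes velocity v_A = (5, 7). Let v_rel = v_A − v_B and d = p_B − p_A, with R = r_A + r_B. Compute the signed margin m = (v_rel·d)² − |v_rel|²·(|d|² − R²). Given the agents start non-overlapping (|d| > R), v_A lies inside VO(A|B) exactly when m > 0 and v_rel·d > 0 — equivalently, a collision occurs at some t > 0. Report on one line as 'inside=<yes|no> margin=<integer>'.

d = (19, -4),  |d|² = 377;  R = 6+5 = 11,  c = 377−11² = 256
v_rel = (9, -1),  |v_rel|² = 82;  v_rel·d = (9)·(19) + (-1)·(-4) = 175
82·t² − 350·t + 256 = 0  ⇒  m = 175² − 82·256 = 9633
m = 9633 > 0,  v_rel·d = 175 > 0  ⇒  inside

inside=yes margin=9633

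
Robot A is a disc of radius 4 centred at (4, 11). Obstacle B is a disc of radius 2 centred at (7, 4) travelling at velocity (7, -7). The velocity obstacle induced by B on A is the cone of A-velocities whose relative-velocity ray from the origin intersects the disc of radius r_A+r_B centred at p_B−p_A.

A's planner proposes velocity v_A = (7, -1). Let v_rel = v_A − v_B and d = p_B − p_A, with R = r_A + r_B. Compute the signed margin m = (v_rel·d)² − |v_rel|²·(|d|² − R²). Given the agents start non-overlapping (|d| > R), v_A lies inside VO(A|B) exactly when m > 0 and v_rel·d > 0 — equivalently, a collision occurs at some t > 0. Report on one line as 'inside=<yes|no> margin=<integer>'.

d = (3, -7),  |d|² = 58;  R = 4+2 = 6,  c = 58−6² = 22
v_rel = (0, 6),  |v_rel|² = 36;  v_rel·d = (0)·(3) + (6)·(-7) = -42
36·t² + 84·t + 22 = 0  ⇒  m = (-42)² − 36·22 = 972
m = 972 > 0,  v_rel·d = -42 < 0  ⇒  outside

inside=no margin=972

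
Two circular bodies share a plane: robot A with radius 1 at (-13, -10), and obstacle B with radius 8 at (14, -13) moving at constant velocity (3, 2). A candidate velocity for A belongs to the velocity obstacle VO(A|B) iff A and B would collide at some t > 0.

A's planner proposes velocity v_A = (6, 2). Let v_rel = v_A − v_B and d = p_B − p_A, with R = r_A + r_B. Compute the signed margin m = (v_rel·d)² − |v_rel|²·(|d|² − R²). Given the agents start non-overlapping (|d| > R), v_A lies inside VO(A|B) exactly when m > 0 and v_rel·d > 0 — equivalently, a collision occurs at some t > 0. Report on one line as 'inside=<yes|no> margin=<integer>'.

d = (27, -3),  |d|² = 738;  R = 1+8 = 9,  c = 738−9² = 657
v_rel = (3, 0),  |v_rel|² = 9;  v_rel·d = (3)·(27) + (0)·(-3) = 81
9·t² − 162·t + 657 = 0  ⇒  m = 81² − 9·657 = 648
m = 648 > 0,  v_rel·d = 81 > 0  ⇒  inside

inside=yes margin=648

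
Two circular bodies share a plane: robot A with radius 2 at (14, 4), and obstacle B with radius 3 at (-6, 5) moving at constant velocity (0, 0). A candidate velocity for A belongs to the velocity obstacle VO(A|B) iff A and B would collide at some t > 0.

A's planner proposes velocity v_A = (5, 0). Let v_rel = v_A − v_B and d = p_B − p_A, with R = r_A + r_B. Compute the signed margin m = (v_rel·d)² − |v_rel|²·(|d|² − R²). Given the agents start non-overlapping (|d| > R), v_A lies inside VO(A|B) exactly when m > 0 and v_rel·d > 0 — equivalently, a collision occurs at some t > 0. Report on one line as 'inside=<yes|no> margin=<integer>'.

d = (-20, 1),  |d|² = 401;  R = 2+3 = 5,  c = 401−5² = 376
v_rel = (5, 0),  |v_rel|² = 25;  v_rel·d = (5)·(-20) + (0)·(1) = -100
25·t² + 200·t + 376 = 0  ⇒  m = (-100)² − 25·376 = 600
m = 600 > 0,  v_rel·d = -100 < 0  ⇒  outside

inside=no margin=600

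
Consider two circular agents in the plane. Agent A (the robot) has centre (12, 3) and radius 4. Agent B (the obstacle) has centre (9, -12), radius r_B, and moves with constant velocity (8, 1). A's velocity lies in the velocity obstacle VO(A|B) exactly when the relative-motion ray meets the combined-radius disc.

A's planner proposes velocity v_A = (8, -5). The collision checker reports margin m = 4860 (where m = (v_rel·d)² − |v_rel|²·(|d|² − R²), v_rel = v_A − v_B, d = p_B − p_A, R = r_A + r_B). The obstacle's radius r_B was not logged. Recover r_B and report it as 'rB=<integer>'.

m = 4860
d = (-3, -15);  v_rel = (0, -6),  |v_rel|² = 36
v_rel×d = (0)·(-15) − (-6)·(-3) = -18
since m = R²·36 − (-18)²:  R² = (324 + 4860) / 36 = 144
R = √144 = 12  ⇒  r_B = 12 − 4 = 8

rB=8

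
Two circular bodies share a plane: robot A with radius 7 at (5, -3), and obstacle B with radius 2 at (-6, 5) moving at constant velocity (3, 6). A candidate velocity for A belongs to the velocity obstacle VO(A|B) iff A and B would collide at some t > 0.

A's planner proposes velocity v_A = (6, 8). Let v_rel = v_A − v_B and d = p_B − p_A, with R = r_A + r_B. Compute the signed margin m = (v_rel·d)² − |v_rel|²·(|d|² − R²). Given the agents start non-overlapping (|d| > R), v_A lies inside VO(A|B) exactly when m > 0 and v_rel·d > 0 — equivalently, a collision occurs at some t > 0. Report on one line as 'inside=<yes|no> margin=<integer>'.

d = (-11, 8),  |d|² = 185;  R = 7+2 = 9,  c = 185−9² = 104
v_rel = (3, 2),  |v_rel|² = 13;  v_rel·d = (3)·(-11) + (2)·(8) = -17
13·t² + 34·t + 104 = 0  ⇒  m = (-17)² − 13·104 = -1063
m = -1063 < 0,  v_rel·d = -17 < 0  ⇒  outside

inside=no margin=-1063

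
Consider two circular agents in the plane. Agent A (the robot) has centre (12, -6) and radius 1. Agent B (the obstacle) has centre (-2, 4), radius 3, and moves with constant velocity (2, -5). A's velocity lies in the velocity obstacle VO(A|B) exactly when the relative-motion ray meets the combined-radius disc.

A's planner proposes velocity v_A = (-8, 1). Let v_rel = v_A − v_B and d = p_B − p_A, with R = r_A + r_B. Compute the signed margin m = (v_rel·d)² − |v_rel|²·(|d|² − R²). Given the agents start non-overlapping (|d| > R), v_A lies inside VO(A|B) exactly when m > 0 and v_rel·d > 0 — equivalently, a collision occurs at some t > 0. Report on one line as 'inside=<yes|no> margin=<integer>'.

d = (-14, 10),  |d|² = 296;  R = 1+3 = 4,  c = 296−4² = 280
v_rel = (-10, 6),  |v_rel|² = 136;  v_rel·d = (-10)·(-14) + (6)·(10) = 200
136·t² − 400·t + 280 = 0  ⇒  m = 200² − 136·280 = 1920
m = 1920 > 0,  v_rel·d = 200 > 0  ⇒  inside

inside=yes margin=1920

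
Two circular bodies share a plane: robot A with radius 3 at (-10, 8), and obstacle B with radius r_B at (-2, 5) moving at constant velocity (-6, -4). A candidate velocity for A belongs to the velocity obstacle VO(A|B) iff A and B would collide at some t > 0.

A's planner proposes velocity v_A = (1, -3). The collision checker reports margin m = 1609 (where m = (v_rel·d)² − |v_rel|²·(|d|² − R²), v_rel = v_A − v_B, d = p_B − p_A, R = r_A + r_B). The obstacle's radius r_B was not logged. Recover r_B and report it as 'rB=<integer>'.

m = 1609
d = (8, -3);  v_rel = (7, 1),  |v_rel|² = 50
v_rel×d = (7)·(-3) − (1)·(8) = -29
since m = R²·50 − (-29)²:  R² = (841 + 1609) / 50 = 49
R = √49 = 7  ⇒  r_B = 7 − 3 = 4

rB=4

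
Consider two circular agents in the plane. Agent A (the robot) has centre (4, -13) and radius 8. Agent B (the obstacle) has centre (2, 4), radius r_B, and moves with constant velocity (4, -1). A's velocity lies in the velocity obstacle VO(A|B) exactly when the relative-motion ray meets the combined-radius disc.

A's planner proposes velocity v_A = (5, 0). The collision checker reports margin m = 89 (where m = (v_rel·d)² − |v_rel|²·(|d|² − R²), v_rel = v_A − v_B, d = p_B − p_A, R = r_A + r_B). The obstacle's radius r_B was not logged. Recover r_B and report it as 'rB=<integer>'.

m = 89
d = (-2, 17);  v_rel = (1, 1),  |v_rel|² = 2
v_rel×d = (1)·(17) − (1)·(-2) = 19
since m = R²·2 − 19²:  R² = (361 + 89) / 2 = 225
R = √225 = 15  ⇒  r_B = 15 − 8 = 7

rB=7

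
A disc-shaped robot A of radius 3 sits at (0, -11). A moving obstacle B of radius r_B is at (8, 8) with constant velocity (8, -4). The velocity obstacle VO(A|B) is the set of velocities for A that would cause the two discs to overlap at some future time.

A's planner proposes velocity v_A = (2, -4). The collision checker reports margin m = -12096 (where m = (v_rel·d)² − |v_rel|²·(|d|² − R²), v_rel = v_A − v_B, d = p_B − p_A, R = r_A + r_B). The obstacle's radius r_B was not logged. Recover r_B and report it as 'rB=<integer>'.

m = -12096
d = (8, 19);  v_rel = (-6, 0),  |v_rel|² = 36
v_rel×d = (-6)·(19) − (0)·(8) = -114
since m = R²·36 − (-114)²:  R² = (12996 + -12096) / 36 = 25
R = √25 = 5  ⇒  r_B = 5 − 3 = 2

rB=2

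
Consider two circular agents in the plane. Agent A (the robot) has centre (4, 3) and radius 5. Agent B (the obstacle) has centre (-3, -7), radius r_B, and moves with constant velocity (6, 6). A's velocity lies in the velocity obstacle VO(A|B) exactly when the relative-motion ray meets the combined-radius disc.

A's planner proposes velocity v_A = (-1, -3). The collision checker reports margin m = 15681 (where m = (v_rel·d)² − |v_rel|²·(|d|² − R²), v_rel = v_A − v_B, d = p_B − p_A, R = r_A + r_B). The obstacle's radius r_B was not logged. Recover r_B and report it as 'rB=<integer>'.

m = 15681
d = (-7, -10);  v_rel = (-7, -9),  |v_rel|² = 130
v_rel×d = (-7)·(-10) − (-9)·(-7) = 7
since m = R²·130 − 7²:  R² = (49 + 15681) / 130 = 121
R = √121 = 11  ⇒  r_B = 11 − 5 = 6

rB=6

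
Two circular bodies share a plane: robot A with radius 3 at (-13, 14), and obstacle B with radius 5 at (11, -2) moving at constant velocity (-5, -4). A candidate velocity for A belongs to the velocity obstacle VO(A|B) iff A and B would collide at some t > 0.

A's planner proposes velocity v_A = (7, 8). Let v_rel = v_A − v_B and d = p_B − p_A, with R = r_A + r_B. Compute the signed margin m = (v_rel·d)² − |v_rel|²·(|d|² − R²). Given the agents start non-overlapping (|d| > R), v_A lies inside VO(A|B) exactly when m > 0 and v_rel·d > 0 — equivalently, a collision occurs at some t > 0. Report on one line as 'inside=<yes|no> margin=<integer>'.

d = (24, -16),  |d|² = 832;  R = 3+5 = 8,  c = 832−8² = 768
v_rel = (12, 12),  |v_rel|² = 288;  v_rel·d = (12)·(24) + (12)·(-16) = 96
288·t² − 192·t + 768 = 0  ⇒  m = 96² − 288·768 = -211968
m = -211968 < 0,  v_rel·d = 96 > 0  ⇒  outside

inside=no margin=-211968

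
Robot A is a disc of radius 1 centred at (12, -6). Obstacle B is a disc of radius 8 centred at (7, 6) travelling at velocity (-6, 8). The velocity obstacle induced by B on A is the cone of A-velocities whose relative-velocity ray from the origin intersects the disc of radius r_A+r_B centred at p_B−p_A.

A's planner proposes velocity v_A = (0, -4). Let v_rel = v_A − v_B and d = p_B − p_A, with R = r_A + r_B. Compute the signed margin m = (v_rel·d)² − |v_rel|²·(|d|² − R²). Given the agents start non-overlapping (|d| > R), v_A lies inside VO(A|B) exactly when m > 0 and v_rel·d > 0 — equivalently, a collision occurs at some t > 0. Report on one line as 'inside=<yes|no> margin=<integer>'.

d = (-5, 12),  |d|² = 169;  R = 1+8 = 9,  c = 169−9² = 88
v_rel = (6, -12),  |v_rel|² = 180;  v_rel·d = (6)·(-5) + (-12)·(12) = -174
180·t² + 348·t + 88 = 0  ⇒  m = (-174)² − 180·88 = 14436
m = 14436 > 0,  v_rel·d = -174 < 0  ⇒  outside

inside=no margin=14436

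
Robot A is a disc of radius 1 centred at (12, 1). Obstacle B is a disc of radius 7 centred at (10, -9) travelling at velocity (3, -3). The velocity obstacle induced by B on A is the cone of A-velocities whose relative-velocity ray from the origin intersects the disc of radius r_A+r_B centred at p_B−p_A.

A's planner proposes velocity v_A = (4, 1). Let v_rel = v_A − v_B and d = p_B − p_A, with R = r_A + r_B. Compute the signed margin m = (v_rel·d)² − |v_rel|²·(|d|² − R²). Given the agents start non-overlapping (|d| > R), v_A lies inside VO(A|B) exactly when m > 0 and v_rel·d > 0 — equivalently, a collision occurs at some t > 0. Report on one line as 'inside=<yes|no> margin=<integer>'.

d = (-2, -10),  |d|² = 104;  R = 1+7 = 8,  c = 104−8² = 40
v_rel = (1, 4),  |v_rel|² = 17;  v_rel·d = (1)·(-2) + (4)·(-10) = -42
17·t² + 84·t + 40 = 0  ⇒  m = (-42)² − 17·40 = 1084
m = 1084 > 0,  v_rel·d = -42 < 0  ⇒  outside

inside=no margin=1084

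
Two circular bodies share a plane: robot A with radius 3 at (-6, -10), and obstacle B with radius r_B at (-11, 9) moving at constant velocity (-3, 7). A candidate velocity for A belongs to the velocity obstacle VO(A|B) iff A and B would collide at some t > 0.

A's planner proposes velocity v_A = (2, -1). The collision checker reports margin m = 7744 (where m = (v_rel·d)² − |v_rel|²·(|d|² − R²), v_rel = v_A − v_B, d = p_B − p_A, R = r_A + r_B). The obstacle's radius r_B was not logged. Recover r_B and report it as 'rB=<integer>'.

m = 7744
d = (-5, 19);  v_rel = (5, -8),  |v_rel|² = 89
v_rel×d = (5)·(19) − (-8)·(-5) = 55
since m = R²·89 − 55²:  R² = (3025 + 7744) / 89 = 121
R = √121 = 11  ⇒  r_B = 11 − 3 = 8

rB=8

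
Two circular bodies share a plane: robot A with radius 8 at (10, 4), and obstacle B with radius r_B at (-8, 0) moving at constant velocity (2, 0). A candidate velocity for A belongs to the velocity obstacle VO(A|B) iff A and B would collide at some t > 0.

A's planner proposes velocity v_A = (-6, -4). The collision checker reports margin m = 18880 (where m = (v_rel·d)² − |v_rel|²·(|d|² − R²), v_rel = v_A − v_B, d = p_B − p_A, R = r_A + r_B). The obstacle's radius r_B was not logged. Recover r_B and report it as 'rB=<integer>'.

m = 18880
d = (-18, -4);  v_rel = (-8, -4),  |v_rel|² = 80
v_rel×d = (-8)·(-4) − (-4)·(-18) = -40
since m = R²·80 − (-40)²:  R² = (1600 + 18880) / 80 = 256
R = √256 = 16  ⇒  r_B = 16 − 8 = 8

rB=8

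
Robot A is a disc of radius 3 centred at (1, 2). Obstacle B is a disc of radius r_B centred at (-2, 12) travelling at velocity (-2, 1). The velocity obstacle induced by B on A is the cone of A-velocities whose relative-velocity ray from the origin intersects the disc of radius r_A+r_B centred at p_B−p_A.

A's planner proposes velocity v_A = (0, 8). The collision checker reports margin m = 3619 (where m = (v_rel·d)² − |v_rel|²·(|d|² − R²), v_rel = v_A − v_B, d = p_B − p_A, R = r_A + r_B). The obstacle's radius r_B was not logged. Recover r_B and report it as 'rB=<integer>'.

m = 3619
d = (-3, 10);  v_rel = (2, 7),  |v_rel|² = 53
v_rel×d = (2)·(10) − (7)·(-3) = 41
since m = R²·53 − 41²:  R² = (1681 + 3619) / 53 = 100
R = √100 = 10  ⇒  r_B = 10 − 3 = 7

rB=7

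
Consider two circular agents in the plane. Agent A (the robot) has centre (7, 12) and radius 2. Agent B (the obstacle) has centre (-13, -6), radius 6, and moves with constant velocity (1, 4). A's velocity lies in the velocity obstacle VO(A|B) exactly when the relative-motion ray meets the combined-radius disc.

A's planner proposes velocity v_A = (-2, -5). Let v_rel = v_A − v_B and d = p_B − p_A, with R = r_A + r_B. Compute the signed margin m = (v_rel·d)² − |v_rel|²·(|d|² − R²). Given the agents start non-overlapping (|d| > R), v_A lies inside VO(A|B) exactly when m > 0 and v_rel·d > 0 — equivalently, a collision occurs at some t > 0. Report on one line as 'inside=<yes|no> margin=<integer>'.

d = (-20, -18),  |d|² = 724;  R = 2+6 = 8,  c = 724−8² = 660
v_rel = (-3, -9),  |v_rel|² = 90;  v_rel·d = (-3)·(-20) + (-9)·(-18) = 222
90·t² − 444·t + 660 = 0  ⇒  m = 222² − 90·660 = -10116
m = -10116 < 0,  v_rel·d = 222 > 0  ⇒  outside

inside=no margin=-10116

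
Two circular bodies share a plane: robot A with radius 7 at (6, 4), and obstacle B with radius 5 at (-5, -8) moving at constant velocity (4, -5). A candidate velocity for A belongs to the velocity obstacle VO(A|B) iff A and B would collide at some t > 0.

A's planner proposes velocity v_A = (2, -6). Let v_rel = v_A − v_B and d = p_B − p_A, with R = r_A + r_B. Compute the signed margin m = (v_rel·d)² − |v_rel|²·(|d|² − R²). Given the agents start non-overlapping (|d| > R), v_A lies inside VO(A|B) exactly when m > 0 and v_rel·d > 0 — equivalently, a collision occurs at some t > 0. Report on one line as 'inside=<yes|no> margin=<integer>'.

d = (-11, -12),  |d|² = 265;  R = 7+5 = 12,  c = 265−12² = 121
v_rel = (-2, -1),  |v_rel|² = 5;  v_rel·d = (-2)·(-11) + (-1)·(-12) = 34
5·t² − 68·t + 121 = 0  ⇒  m = 34² − 5·121 = 551
m = 551 > 0,  v_rel·d = 34 > 0  ⇒  inside

inside=yes margin=551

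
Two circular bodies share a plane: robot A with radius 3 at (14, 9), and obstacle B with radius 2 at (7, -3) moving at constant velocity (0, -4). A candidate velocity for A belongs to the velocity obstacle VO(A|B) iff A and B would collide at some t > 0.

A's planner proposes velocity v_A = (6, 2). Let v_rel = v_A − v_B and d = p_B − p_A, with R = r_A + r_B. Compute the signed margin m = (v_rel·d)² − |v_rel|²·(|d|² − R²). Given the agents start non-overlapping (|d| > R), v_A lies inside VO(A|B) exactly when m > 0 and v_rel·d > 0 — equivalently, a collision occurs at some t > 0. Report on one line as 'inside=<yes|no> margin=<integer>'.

d = (-7, -12),  |d|² = 193;  R = 3+2 = 5,  c = 193−5² = 168
v_rel = (6, 6),  |v_rel|² = 72;  v_rel·d = (6)·(-7) + (6)·(-12) = -114
72·t² + 228·t + 168 = 0  ⇒  m = (-114)² − 72·168 = 900
m = 900 > 0,  v_rel·d = -114 < 0  ⇒  outside

inside=no margin=900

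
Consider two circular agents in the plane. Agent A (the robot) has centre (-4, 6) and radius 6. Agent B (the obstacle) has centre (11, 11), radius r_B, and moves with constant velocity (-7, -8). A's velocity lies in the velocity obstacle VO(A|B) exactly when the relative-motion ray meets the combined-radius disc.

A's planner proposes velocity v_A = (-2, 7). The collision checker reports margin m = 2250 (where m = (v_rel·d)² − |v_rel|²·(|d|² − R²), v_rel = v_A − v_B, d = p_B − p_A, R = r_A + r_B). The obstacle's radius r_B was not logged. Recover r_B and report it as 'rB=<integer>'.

m = 2250
d = (15, 5);  v_rel = (5, 15),  |v_rel|² = 250
v_rel×d = (5)·(5) − (15)·(15) = -200
since m = R²·250 − (-200)²:  R² = (40000 + 2250) / 250 = 169
R = √169 = 13  ⇒  r_B = 13 − 6 = 7

rB=7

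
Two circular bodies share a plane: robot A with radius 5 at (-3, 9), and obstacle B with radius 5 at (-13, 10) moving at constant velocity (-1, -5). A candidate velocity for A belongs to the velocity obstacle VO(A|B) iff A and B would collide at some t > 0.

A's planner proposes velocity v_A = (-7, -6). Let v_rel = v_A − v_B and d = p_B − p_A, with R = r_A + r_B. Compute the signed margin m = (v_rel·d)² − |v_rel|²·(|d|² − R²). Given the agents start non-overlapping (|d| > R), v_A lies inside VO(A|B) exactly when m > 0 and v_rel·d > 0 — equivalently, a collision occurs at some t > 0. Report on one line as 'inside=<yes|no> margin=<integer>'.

d = (-10, 1),  |d|² = 101;  R = 5+5 = 10,  c = 101−10² = 1
v_rel = (-6, -1),  |v_rel|² = 37;  v_rel·d = (-6)·(-10) + (-1)·(1) = 59
37·t² − 118·t + 1 = 0  ⇒  m = 59² − 37·1 = 3444
m = 3444 > 0,  v_rel·d = 59 > 0  ⇒  inside

inside=yes margin=3444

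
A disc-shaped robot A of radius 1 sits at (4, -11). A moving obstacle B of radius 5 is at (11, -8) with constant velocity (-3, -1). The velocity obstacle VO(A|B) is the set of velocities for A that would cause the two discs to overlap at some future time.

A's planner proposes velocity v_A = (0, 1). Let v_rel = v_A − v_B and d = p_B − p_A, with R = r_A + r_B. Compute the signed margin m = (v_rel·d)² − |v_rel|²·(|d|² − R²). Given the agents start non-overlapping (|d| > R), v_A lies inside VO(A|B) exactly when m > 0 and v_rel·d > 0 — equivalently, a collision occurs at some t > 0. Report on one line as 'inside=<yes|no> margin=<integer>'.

d = (7, 3),  |d|² = 58;  R = 1+5 = 6,  c = 58−6² = 22
v_rel = (3, 2),  |v_rel|² = 13;  v_rel·d = (3)·(7) + (2)·(3) = 27
13·t² − 54·t + 22 = 0  ⇒  m = 27² − 13·22 = 443
m = 443 > 0,  v_rel·d = 27 > 0  ⇒  inside

inside=yes margin=443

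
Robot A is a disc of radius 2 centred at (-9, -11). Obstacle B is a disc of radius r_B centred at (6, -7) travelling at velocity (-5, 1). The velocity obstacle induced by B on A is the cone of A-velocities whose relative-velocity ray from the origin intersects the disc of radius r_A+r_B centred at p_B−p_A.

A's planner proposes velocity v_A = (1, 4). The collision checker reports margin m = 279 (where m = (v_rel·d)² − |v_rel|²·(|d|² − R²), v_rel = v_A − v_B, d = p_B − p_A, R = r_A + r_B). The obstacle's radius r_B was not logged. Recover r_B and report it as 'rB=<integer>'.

m = 279
d = (15, 4);  v_rel = (6, 3),  |v_rel|² = 45
v_rel×d = (6)·(4) − (3)·(15) = -21
since m = R²·45 − (-21)²:  R² = (441 + 279) / 45 = 16
R = √16 = 4  ⇒  r_B = 4 − 2 = 2

rB=2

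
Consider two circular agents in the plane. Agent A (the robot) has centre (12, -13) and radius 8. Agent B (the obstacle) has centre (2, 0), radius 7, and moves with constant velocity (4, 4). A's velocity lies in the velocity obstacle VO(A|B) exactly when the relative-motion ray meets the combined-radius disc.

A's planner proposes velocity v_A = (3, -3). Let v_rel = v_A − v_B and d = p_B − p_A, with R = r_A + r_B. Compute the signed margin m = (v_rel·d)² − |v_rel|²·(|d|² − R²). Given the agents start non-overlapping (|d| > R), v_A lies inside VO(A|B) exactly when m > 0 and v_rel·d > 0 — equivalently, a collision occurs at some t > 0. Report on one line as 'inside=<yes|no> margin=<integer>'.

d = (-10, 13),  |d|² = 269;  R = 8+7 = 15,  c = 269−15² = 44
v_rel = (-1, -7),  |v_rel|² = 50;  v_rel·d = (-1)·(-10) + (-7)·(13) = -81
50·t² + 162·t + 44 = 0  ⇒  m = (-81)² − 50·44 = 4361
m = 4361 > 0,  v_rel·d = -81 < 0  ⇒  outside

inside=no margin=4361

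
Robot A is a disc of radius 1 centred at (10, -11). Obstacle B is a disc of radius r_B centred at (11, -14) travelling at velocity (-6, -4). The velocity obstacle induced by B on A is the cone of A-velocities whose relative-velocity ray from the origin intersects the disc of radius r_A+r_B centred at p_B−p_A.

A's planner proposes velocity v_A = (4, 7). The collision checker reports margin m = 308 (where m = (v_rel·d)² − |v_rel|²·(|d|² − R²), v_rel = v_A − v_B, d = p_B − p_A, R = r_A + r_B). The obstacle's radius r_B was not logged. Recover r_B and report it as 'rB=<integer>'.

m = 308
d = (1, -3);  v_rel = (10, 11),  |v_rel|² = 221
v_rel×d = (10)·(-3) − (11)·(1) = -41
since m = R²·221 − (-41)²:  R² = (1681 + 308) / 221 = 9
R = √9 = 3  ⇒  r_B = 3 − 1 = 2

rB=2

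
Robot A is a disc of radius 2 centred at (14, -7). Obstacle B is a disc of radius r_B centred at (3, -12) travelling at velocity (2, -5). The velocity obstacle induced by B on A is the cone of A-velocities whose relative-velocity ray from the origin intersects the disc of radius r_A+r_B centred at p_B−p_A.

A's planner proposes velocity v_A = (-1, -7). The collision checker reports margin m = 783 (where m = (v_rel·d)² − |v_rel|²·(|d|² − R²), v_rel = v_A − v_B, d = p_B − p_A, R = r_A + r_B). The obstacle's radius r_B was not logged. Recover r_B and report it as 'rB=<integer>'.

m = 783
d = (-11, -5);  v_rel = (-3, -2),  |v_rel|² = 13
v_rel×d = (-3)·(-5) − (-2)·(-11) = -7
since m = R²·13 − (-7)²:  R² = (49 + 783) / 13 = 64
R = √64 = 8  ⇒  r_B = 8 − 2 = 6

rB=6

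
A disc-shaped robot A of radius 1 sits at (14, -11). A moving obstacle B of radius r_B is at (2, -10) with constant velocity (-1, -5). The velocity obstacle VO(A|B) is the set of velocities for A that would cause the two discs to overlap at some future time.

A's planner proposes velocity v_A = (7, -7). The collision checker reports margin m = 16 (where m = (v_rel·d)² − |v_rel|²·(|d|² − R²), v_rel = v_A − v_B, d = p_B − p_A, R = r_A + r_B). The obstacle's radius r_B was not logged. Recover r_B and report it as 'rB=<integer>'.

m = 16
d = (-12, 1);  v_rel = (8, -2),  |v_rel|² = 68
v_rel×d = (8)·(1) − (-2)·(-12) = -16
since m = R²·68 − (-16)²:  R² = (256 + 16) / 68 = 4
R = √4 = 2  ⇒  r_B = 2 − 1 = 1

rB=1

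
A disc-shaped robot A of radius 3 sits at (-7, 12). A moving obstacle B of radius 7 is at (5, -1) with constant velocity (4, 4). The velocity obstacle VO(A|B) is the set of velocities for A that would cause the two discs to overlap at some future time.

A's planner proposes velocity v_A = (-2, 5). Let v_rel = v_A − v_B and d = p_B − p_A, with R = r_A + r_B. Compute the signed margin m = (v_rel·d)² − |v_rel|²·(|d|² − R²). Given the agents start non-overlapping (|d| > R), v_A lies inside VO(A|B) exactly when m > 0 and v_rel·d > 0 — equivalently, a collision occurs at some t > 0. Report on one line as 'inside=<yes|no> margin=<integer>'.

d = (12, -13),  |d|² = 313;  R = 3+7 = 10,  c = 313−10² = 213
v_rel = (-6, 1),  |v_rel|² = 37;  v_rel·d = (-6)·(12) + (1)·(-13) = -85
37·t² + 170·t + 213 = 0  ⇒  m = (-85)² − 37·213 = -656
m = -656 < 0,  v_rel·d = -85 < 0  ⇒  outside

inside=no margin=-656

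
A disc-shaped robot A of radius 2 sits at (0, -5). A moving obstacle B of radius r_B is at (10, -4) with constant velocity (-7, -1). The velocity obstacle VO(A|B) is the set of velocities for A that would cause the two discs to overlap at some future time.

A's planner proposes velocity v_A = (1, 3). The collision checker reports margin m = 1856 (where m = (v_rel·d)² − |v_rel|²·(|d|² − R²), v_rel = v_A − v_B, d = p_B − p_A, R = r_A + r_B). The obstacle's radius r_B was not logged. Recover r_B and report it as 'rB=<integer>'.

m = 1856
d = (10, 1);  v_rel = (8, 4),  |v_rel|² = 80
v_rel×d = (8)·(1) − (4)·(10) = -32
since m = R²·80 − (-32)²:  R² = (1024 + 1856) / 80 = 36
R = √36 = 6  ⇒  r_B = 6 − 2 = 4

rB=4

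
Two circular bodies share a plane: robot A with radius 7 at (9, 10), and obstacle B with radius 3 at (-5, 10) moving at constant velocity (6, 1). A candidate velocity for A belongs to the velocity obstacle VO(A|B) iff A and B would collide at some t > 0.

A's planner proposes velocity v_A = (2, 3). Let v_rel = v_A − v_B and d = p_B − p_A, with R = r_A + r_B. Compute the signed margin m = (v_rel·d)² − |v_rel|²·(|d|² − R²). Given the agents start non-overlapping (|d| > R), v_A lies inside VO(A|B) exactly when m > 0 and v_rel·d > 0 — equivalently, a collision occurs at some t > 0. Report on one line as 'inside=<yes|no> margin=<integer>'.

d = (-14, 0),  |d|² = 196;  R = 7+3 = 10,  c = 196−10² = 96
v_rel = (-4, 2),  |v_rel|² = 20;  v_rel·d = (-4)·(-14) + (2)·(0) = 56
20·t² − 112·t + 96 = 0  ⇒  m = 56² − 20·96 = 1216
m = 1216 > 0,  v_rel·d = 56 > 0  ⇒  inside

inside=yes margin=1216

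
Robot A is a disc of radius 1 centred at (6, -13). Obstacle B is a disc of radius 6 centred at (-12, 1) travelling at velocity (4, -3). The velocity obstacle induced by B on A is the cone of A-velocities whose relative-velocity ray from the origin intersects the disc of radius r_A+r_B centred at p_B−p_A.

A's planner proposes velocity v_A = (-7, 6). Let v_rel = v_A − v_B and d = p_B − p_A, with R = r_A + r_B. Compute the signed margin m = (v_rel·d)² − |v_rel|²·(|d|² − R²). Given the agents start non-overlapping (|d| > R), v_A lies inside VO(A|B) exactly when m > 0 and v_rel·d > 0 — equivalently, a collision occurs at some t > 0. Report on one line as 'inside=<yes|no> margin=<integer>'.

d = (-18, 14),  |d|² = 520;  R = 1+6 = 7,  c = 520−7² = 471
v_rel = (-11, 9),  |v_rel|² = 202;  v_rel·d = (-11)·(-18) + (9)·(14) = 324
202·t² − 648·t + 471 = 0  ⇒  m = 324² − 202·471 = 9834
m = 9834 > 0,  v_rel·d = 324 > 0  ⇒  inside

inside=yes margin=9834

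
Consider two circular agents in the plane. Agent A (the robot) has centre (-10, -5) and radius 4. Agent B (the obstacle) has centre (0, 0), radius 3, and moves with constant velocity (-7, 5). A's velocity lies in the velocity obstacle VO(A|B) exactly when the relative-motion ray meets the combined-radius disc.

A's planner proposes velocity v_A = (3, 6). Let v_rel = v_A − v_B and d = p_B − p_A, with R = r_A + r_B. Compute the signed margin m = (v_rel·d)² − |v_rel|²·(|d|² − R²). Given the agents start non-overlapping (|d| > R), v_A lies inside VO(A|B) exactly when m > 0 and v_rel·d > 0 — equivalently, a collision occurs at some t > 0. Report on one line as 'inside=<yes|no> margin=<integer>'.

d = (10, 5),  |d|² = 125;  R = 4+3 = 7,  c = 125−7² = 76
v_rel = (10, 1),  |v_rel|² = 101;  v_rel·d = (10)·(10) + (1)·(5) = 105
101·t² − 210·t + 76 = 0  ⇒  m = 105² − 101·76 = 3349
m = 3349 > 0,  v_rel·d = 105 > 0  ⇒  inside

inside=yes margin=3349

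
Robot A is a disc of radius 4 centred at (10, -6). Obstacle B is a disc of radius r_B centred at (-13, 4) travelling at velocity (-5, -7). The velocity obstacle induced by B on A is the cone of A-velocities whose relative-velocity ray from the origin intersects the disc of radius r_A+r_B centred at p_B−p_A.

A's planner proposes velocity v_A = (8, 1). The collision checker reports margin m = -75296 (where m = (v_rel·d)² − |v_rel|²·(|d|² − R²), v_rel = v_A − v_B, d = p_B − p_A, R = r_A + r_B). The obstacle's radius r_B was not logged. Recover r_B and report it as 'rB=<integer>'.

m = -75296
d = (-23, 10);  v_rel = (13, 8),  |v_rel|² = 233
v_rel×d = (13)·(10) − (8)·(-23) = 314
since m = R²·233 − 314²:  R² = (98596 + -75296) / 233 = 100
R = √100 = 10  ⇒  r_B = 10 − 4 = 6

rB=6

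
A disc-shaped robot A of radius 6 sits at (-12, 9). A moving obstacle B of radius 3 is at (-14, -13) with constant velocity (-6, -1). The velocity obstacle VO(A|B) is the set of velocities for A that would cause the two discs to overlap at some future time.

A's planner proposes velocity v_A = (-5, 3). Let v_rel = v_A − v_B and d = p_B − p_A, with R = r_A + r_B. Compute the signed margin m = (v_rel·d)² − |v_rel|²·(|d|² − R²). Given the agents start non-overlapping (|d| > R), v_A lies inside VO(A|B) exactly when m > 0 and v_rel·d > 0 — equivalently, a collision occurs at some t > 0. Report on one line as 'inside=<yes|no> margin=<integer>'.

d = (-2, -22),  |d|² = 488;  R = 6+3 = 9,  c = 488−9² = 407
v_rel = (1, 4),  |v_rel|² = 17;  v_rel·d = (1)·(-2) + (4)·(-22) = -90
17·t² + 180·t + 407 = 0  ⇒  m = (-90)² − 17·407 = 1181
m = 1181 > 0,  v_rel·d = -90 < 0  ⇒  outside

inside=no margin=1181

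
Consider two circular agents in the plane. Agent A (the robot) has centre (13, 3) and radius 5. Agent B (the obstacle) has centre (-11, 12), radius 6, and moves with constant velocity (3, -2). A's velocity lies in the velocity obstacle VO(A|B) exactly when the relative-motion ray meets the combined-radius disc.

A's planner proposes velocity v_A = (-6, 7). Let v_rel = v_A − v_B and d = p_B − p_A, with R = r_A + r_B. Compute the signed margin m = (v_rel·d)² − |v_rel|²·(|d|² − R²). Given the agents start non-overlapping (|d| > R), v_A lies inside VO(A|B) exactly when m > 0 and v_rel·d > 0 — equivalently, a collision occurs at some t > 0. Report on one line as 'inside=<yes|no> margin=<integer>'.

d = (-24, 9),  |d|² = 657;  R = 5+6 = 11,  c = 657−11² = 536
v_rel = (-9, 9),  |v_rel|² = 162;  v_rel·d = (-9)·(-24) + (9)·(9) = 297
162·t² − 594·t + 536 = 0  ⇒  m = 297² − 162·536 = 1377
m = 1377 > 0,  v_rel·d = 297 > 0  ⇒  inside

inside=yes margin=1377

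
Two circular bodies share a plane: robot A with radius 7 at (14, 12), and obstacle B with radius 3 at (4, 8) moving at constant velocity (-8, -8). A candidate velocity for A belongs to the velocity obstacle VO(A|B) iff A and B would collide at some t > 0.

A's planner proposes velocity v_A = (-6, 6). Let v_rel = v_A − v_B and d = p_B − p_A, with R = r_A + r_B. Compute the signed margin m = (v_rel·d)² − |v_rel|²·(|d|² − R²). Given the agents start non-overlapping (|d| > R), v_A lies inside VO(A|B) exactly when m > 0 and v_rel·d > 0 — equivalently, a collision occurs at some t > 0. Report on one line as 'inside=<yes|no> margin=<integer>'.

d = (-10, -4),  |d|² = 116;  R = 7+3 = 10,  c = 116−10² = 16
v_rel = (2, 14),  |v_rel|² = 200;  v_rel·d = (2)·(-10) + (14)·(-4) = -76
200·t² + 152·t + 16 = 0  ⇒  m = (-76)² − 200·16 = 2576
m = 2576 > 0,  v_rel·d = -76 < 0  ⇒  outside

inside=no margin=2576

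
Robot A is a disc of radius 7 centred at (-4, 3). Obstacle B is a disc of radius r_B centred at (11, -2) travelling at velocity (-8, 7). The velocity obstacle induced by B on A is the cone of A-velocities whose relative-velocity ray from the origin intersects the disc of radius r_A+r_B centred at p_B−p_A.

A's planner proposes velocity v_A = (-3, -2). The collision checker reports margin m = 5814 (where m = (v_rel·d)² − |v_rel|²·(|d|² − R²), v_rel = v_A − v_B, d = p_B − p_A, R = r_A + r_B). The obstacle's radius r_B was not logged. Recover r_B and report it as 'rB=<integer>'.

m = 5814
d = (15, -5);  v_rel = (5, -9),  |v_rel|² = 106
v_rel×d = (5)·(-5) − (-9)·(15) = 110
since m = R²·106 − 110²:  R² = (12100 + 5814) / 106 = 169
R = √169 = 13  ⇒  r_B = 13 − 7 = 6

rB=6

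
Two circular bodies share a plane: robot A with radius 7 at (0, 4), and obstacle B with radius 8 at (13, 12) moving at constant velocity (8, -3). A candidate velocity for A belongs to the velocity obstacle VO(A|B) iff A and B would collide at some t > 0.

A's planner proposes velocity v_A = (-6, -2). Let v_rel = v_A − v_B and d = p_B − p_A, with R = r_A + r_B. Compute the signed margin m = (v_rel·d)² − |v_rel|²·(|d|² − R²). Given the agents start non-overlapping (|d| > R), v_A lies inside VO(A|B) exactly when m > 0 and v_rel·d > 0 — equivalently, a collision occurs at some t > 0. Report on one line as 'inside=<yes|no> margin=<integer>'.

d = (13, 8),  |d|² = 233;  R = 7+8 = 15,  c = 233−15² = 8
v_rel = (-14, 1),  |v_rel|² = 197;  v_rel·d = (-14)·(13) + (1)·(8) = -174
197·t² + 348·t + 8 = 0  ⇒  m = (-174)² − 197·8 = 28700
m = 28700 > 0,  v_rel·d = -174 < 0  ⇒  outside

inside=no margin=28700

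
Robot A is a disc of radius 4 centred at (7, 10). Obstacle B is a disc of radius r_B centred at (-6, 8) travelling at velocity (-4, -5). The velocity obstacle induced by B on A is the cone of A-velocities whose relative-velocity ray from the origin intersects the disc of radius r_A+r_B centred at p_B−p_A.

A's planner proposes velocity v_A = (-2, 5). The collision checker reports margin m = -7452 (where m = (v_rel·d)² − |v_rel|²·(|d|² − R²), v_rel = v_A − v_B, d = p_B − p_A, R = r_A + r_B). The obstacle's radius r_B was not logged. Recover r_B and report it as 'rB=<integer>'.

m = -7452
d = (-13, -2);  v_rel = (2, 10),  |v_rel|² = 104
v_rel×d = (2)·(-2) − (10)·(-13) = 126
since m = R²·104 − 126²:  R² = (15876 + -7452) / 104 = 81
R = √81 = 9  ⇒  r_B = 9 − 4 = 5

rB=5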